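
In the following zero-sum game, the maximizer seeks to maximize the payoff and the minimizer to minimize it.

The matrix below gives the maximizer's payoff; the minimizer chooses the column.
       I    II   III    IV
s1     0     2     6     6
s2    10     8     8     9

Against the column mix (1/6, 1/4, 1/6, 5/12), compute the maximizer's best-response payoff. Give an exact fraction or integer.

s1: (0)·(1/6) + (2)·(1/4) + (6)·(1/6) + (6)·(5/12) = 4.
s2: (10)·(1/6) + (8)·(1/4) + (8)·(1/6) + (9)·(5/12) = 35/4.
The best pure response is s2 with expected payoff 35/4.

35/4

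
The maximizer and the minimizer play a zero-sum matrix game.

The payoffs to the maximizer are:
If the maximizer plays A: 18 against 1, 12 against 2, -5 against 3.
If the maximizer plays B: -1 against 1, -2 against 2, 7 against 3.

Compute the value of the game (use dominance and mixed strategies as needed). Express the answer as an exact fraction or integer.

Column 1 is strictly dominated by 2 for the minimizer (it gives the maximizer more in every row).
The remaining 2×2 game on (A, B) × (2, 3) has no saddle point. Let the maximizer play A with probability p; indifference gives 12p − 2(1−p) = −5p + 7(1−p), so p = 9/26.
Similarly the minimizer's optimal q on 2 is 6/13, and the value is 12·(6/13) + (-5)·(7/13) = 37/13.

37/13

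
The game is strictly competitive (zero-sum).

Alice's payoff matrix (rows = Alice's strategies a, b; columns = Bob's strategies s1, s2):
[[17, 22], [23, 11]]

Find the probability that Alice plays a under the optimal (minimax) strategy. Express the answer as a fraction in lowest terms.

12/17

Row minima are 17 and 11, so Alice's maximin is 17; column maxima are 23 and 22, so Bob's minimax is 22. These differ, so the equilibrium is in mixed strategies.
Let Alice play a with probability p. Bob is indifferent when 17p + 23(1−p) = 22p + 11(1−p), giving p = 12/17.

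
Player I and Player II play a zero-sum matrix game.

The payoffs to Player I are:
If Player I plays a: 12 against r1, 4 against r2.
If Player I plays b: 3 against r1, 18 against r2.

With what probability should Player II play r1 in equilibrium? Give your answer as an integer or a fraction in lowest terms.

Row minima are 4 and 3, so Player I's maximin is 4; column maxima are 12 and 18, so Player II's minimax is 12. These differ, so the equilibrium is in mixed strategies.
Let Player II play r1 with probability q. Player I is indifferent when 12q + 4(1−q) = 3q + 18(1−q), giving q = 14/23.

14/23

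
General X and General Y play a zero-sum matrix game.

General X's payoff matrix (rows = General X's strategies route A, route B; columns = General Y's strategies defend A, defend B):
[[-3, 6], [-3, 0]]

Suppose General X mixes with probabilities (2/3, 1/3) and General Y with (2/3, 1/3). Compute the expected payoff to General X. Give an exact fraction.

Against (2/3, 1/3), each row's expected payoff is route A: 0; route B: -2.
Taking the (2/3, 1/3)-weighted average: (2/3)·(0) + (1/3)·(-2) = -2/3.

-2/3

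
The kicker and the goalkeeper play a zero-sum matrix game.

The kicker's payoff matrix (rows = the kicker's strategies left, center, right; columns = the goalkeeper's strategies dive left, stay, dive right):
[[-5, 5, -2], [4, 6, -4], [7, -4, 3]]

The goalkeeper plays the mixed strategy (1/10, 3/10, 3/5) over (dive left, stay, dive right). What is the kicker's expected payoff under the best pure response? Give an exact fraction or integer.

13/10

left: (-5)·(1/10) + (5)·(3/10) + (-2)·(3/5) = -1/5.
center: (4)·(1/10) + (6)·(3/10) + (-4)·(3/5) = -1/5.
right: (7)·(1/10) + (-4)·(3/10) + (3)·(3/5) = 13/10.
The best pure response is right with expected payoff 13/10.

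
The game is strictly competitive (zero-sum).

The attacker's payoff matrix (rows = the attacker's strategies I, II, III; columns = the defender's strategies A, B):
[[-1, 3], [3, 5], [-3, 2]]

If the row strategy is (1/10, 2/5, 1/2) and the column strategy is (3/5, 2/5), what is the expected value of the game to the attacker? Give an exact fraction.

27/25

Against (3/5, 2/5), each row's expected payoff is I: 3/5; II: 19/5; III: -1.
Taking the (1/10, 2/5, 1/2)-weighted average: (1/10)·(3/5) + (2/5)·(19/5) + (1/2)·(-1) = 27/25.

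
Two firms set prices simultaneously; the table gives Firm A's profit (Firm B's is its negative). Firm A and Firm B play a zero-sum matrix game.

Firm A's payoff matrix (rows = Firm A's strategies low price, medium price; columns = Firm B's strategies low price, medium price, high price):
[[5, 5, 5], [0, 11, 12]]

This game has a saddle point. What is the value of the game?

5

Row minima: 5, 0 → Firm A's maximin is 5.
Column maxima: 5, 11, 12 → Firm B's minimax is 5.
They coincide at (low price, low price), so the value is 5.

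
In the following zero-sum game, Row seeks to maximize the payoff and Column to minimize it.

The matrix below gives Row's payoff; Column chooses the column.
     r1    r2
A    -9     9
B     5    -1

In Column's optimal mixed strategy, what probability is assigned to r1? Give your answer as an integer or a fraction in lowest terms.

5/12

Row minima are -9 and -1, so Row's maximin is -1; column maxima are 5 and 9, so Column's minimax is 5. These differ, so the equilibrium is in mixed strategies.
Let Column play r1 with probability q. Row is indifferent when −9q + 9(1−q) = 5q − (1−q), giving q = 5/12.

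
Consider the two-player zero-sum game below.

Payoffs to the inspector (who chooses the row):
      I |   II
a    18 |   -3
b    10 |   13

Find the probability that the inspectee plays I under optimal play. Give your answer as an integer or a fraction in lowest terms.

2/3

Row minima are -3 and 10, so the inspector's maximin is 10; column maxima are 18 and 13, so the inspectee's minimax is 13. These differ, so the equilibrium is in mixed strategies.
Let the inspectee play I with probability q. The inspector is indifferent when 18q − 3(1−q) = 10q + 13(1−q), giving q = 2/3.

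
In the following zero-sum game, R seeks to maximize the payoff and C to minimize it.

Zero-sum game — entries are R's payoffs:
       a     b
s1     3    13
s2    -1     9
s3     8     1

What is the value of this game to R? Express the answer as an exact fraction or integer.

101/17

Row s2 is strictly dominated by row s1, so R never plays it.
The remaining 2×2 game on (s1, s3) × (a, b) has no saddle point. Let R play s1 with probability p; indifference gives 3p + 8(1−p) = 13p + (1−p), so p = 7/17.
Similarly C's optimal q on a is 12/17, and the value is 3·(12/17) + (13)·(5/17) = 101/17.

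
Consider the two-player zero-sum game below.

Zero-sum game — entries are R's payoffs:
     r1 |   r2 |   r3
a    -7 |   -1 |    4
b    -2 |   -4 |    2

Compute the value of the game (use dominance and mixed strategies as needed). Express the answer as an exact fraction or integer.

-13/4

Column r3 is strictly dominated by r2 for C (it gives R more in every row).
The remaining 2×2 game on (a, b) × (r1, r2) has no saddle point. Let R play a with probability p; indifference gives −7p − 2(1−p) = −p − 4(1−p), so p = 1/4.
Similarly C's optimal q on r1 is 3/8, and the value is -7·(3/8) + (-1)·(5/8) = -13/4.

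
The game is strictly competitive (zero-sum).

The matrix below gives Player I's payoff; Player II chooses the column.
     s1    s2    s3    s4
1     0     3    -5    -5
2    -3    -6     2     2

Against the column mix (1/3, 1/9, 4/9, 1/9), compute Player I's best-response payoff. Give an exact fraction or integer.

1: (0)·(1/3) + (3)·(1/9) + (-5)·(4/9) + (-5)·(1/9) = -22/9.
2: (-3)·(1/3) + (-6)·(1/9) + (2)·(4/9) + (2)·(1/9) = -5/9.
The best pure response is 2 with expected payoff -5/9.

-5/9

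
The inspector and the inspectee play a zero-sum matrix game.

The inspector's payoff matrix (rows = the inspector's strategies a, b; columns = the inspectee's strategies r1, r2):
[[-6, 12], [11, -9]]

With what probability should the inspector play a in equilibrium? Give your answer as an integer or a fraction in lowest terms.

10/19

Row minima are -6 and -9, so the inspector's maximin is -6; column maxima are 11 and 12, so the inspectee's minimax is 11. These differ, so the equilibrium is in mixed strategies.
Let the inspector play a with probability p. The inspectee is indifferent when −6p + 11(1−p) = 12p − 9(1−p), giving p = 10/19.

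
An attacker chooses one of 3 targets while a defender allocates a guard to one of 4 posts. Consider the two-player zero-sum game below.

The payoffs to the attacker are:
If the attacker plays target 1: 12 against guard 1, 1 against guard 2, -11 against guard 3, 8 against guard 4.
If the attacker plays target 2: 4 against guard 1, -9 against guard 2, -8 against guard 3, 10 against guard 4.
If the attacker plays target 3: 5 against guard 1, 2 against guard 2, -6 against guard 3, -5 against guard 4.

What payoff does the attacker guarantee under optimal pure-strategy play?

Row minima: -11, -9, -6 → the attacker's maximin is -6.
Column maxima: 12, 2, -6, 10 → the defender's minimax is -6.
They coincide at (target 3, guard 3), so the value is -6.

-6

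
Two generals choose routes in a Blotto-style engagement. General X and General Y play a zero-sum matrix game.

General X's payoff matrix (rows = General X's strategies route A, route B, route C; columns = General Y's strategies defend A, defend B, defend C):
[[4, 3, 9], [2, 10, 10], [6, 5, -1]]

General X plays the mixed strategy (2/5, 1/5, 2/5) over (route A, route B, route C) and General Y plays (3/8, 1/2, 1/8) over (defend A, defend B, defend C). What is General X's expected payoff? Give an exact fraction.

49/10

Against (3/8, 1/2, 1/8), each row's expected payoff is route A: 33/8; route B: 7; route C: 37/8.
Taking the (2/5, 1/5, 2/5)-weighted average: (2/5)·(33/8) + (1/5)·(7) + (2/5)·(37/8) = 49/10.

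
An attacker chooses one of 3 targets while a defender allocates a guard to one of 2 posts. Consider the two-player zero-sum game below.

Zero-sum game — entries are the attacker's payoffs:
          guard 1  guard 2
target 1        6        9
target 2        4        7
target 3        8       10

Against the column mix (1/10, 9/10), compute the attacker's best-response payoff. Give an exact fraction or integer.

49/5

target 1: (6)·(1/10) + (9)·(9/10) = 87/10.
target 2: (4)·(1/10) + (7)·(9/10) = 67/10.
target 3: (8)·(1/10) + (10)·(9/10) = 49/5.
The best pure response is target 3 with expected payoff 49/5.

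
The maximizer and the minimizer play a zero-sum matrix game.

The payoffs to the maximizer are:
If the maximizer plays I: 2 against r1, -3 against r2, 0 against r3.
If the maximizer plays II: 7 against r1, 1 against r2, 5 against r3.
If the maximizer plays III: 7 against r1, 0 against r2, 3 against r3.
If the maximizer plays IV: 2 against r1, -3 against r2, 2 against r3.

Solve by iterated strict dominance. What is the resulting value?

1

Row I is strictly dominated by row II (7>2, 1>-3, 5>0); eliminate I.
Row IV is strictly dominated by row II (7>2, 1>-3, 5>2); eliminate IV.
Column r3 is strictly dominated by r2 for the minimizer (1<5, 0<3); eliminate r3.
Column r1 is strictly dominated by r2 for the minimizer (1<7, 0<7); eliminate r1.
Row III is strictly dominated by row II (1>0); eliminate III.
Only (II, r2) remains, with payoff 1.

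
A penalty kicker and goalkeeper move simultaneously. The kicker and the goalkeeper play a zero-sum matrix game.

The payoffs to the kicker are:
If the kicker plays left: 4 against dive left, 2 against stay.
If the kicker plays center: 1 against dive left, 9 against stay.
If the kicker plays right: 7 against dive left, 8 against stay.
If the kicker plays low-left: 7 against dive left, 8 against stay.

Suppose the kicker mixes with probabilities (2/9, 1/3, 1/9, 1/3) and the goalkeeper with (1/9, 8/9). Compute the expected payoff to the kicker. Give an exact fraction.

181/27

Against (1/9, 8/9), each row's expected payoff is left: 20/9; center: 73/9; right: 71/9; low-left: 71/9.
Taking the (2/9, 1/3, 1/9, 1/3)-weighted average: (2/9)·(20/9) + (1/3)·(73/9) + (1/9)·(71/9) + (1/3)·(71/9) = 181/27.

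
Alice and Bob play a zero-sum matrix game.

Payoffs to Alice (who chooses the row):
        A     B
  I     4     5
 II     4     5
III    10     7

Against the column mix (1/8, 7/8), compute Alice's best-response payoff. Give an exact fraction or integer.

59/8

I: (4)·(1/8) + (5)·(7/8) = 39/8.
II: (4)·(1/8) + (5)·(7/8) = 39/8.
III: (10)·(1/8) + (7)·(7/8) = 59/8.
The best pure response is III with expected payoff 59/8.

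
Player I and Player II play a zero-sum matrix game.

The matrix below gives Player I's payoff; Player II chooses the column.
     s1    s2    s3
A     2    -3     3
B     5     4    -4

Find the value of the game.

Column s1 is strictly dominated by s2 for Player II (it gives Player I more in every row).
The remaining 2×2 game on (A, B) × (s2, s3) has no saddle point. Let Player I play A with probability p; indifference gives −3p + 4(1−p) = 3p − 4(1−p), so p = 4/7.
Similarly Player II's optimal q on s2 is 1/2, and the value is -3·(1/2) + (3)·(1/2) = 0.

0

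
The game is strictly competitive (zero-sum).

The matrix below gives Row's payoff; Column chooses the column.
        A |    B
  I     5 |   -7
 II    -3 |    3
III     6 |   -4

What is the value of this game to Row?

Row I is strictly dominated by row III, so Row never plays it.
The remaining 2×2 game on (II, III) × (A, B) has no saddle point. Let Row play II with probability p; indifference gives −3p + 6(1−p) = 3p − 4(1−p), so p = 5/8.
Similarly Column's optimal q on A is 7/16, and the value is -3·(7/16) + (3)·(9/16) = 3/8.

3/8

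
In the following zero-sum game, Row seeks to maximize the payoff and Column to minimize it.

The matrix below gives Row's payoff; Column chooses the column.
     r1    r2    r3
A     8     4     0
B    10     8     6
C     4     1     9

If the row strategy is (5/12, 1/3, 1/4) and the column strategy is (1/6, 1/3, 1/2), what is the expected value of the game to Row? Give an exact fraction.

355/72

Against (1/6, 1/3, 1/2), each row's expected payoff is A: 8/3; B: 22/3; C: 11/2.
Taking the (5/12, 1/3, 1/4)-weighted average: (5/12)·(8/3) + (1/3)·(22/3) + (1/4)·(11/2) = 355/72.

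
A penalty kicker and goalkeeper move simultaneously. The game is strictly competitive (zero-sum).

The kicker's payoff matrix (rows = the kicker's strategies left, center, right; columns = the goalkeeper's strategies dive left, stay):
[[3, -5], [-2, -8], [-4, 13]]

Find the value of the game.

Row center is strictly dominated by row left, so the kicker never plays it.
The remaining 2×2 game on (left, right) × (dive left, stay) has no saddle point. Let the kicker play left with probability p; indifference gives 3p − 4(1−p) = −5p + 13(1−p), so p = 17/25.
Similarly the goalkeeper's optimal q on dive left is 18/25, and the value is 3·(18/25) + (-5)·(7/25) = 19/25.

19/25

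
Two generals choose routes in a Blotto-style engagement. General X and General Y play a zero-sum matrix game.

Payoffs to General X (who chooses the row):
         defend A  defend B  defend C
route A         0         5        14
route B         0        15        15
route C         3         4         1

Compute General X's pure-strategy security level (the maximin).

1

The worst-case payoff for each row is route A: 0, route B: 0, route C: 1.
The best of these is 1.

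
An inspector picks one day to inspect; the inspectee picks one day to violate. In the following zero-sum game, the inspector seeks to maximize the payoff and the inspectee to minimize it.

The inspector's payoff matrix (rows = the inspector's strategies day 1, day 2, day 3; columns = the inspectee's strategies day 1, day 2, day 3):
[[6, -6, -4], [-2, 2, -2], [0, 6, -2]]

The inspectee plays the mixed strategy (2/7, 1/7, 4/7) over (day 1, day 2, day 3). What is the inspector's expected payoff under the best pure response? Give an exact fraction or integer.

-2/7

day 1: (6)·(2/7) + (-6)·(1/7) + (-4)·(4/7) = -10/7.
day 2: (-2)·(2/7) + (2)·(1/7) + (-2)·(4/7) = -10/7.
day 3: (0)·(2/7) + (6)·(1/7) + (-2)·(4/7) = -2/7.
The best pure response is day 3 with expected payoff -2/7.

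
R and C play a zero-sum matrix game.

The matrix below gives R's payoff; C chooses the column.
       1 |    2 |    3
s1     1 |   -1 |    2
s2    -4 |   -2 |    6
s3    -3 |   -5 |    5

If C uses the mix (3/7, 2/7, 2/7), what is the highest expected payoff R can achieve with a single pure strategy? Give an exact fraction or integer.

s1: (1)·(3/7) + (-1)·(2/7) + (2)·(2/7) = 5/7.
s2: (-4)·(3/7) + (-2)·(2/7) + (6)·(2/7) = -4/7.
s3: (-3)·(3/7) + (-5)·(2/7) + (5)·(2/7) = -9/7.
The best pure response is s1 with expected payoff 5/7.

5/7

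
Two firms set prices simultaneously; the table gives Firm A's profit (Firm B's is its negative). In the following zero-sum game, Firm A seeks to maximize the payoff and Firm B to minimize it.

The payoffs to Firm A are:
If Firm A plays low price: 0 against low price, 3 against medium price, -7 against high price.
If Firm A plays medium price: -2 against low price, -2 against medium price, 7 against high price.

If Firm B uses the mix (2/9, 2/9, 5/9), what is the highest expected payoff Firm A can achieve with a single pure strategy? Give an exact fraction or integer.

low price: (0)·(2/9) + (3)·(2/9) + (-7)·(5/9) = -29/9.
medium price: (-2)·(2/9) + (-2)·(2/9) + (7)·(5/9) = 3.
The best pure response is medium price with expected payoff 3.

3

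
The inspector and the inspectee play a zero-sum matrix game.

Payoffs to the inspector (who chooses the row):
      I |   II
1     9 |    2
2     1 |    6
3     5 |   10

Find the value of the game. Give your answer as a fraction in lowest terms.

Row 2 is strictly dominated by row 3, so the inspector never plays it.
The remaining 2×2 game on (1, 3) × (I, II) has no saddle point. Let the inspector play 1 with probability p; indifference gives 9p + 5(1−p) = 2p + 10(1−p), so p = 5/12.
Similarly the inspectee's optimal q on I is 2/3, and the value is 9·(2/3) + (2)·(1/3) = 20/3.

20/3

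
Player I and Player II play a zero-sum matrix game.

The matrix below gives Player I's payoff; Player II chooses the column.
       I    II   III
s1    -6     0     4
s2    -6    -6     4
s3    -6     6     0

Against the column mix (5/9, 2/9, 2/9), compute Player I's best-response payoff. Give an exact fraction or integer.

-2

s1: (-6)·(5/9) + (0)·(2/9) + (4)·(2/9) = -22/9.
s2: (-6)·(5/9) + (-6)·(2/9) + (4)·(2/9) = -34/9.
s3: (-6)·(5/9) + (6)·(2/9) + (0)·(2/9) = -2.
The best pure response is s3 with expected payoff -2.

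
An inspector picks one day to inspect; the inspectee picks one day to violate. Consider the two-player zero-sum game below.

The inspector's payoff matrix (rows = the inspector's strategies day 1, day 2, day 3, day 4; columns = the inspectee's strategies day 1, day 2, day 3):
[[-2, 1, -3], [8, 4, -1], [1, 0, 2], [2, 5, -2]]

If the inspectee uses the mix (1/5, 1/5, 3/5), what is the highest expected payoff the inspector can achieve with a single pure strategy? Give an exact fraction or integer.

day 1: (-2)·(1/5) + (1)·(1/5) + (-3)·(3/5) = -2.
day 2: (8)·(1/5) + (4)·(1/5) + (-1)·(3/5) = 9/5.
day 3: (1)·(1/5) + (0)·(1/5) + (2)·(3/5) = 7/5.
day 4: (2)·(1/5) + (5)·(1/5) + (-2)·(3/5) = 1/5.
The best pure response is day 2 with expected payoff 9/5.

9/5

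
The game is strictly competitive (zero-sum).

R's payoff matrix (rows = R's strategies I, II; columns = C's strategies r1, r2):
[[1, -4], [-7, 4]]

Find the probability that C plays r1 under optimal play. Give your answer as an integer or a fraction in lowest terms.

1/2

Row minima are -4 and -7, so R's maximin is -4; column maxima are 1 and 4, so C's minimax is 1. These differ, so the equilibrium is in mixed strategies.
Let C play r1 with probability q. R is indifferent when q − 4(1−q) = −7q + 4(1−q), giving q = 1/2.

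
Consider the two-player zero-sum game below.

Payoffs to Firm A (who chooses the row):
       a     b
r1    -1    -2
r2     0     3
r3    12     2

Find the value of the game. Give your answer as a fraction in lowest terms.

36/13

Row r1 is strictly dominated by row r2, so Firm A never plays it.
The remaining 2×2 game on (r2, r3) × (a, b) has no saddle point. Let Firm A play r2 with probability p; indifference gives 12(1−p) = 3p + 2(1−p), so p = 10/13.
Similarly Firm B's optimal q on a is 1/13, and the value is 0·(1/13) + (3)·(12/13) = 36/13.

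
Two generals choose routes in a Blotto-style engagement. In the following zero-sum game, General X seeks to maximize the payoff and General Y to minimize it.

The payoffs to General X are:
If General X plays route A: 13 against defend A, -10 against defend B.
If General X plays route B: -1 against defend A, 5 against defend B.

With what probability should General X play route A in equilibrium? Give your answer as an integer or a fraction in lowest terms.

6/29

Row minima are -10 and -1, so General X's maximin is -1; column maxima are 13 and 5, so General Y's minimax is 5. These differ, so the equilibrium is in mixed strategies.
Let General X play route A with probability p. General Y is indifferent when 13p − (1−p) = −10p + 5(1−p), giving p = 6/29.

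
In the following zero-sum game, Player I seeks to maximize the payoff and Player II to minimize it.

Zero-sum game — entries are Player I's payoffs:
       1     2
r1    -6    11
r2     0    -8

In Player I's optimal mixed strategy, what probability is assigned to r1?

8/25

Row minima are -6 and -8, so Player I's maximin is -6; column maxima are 0 and 11, so Player II's minimax is 0. These differ, so the equilibrium is in mixed strategies.
Let Player I play r1 with probability p. Player II is indifferent when −6p = 11p − 8(1−p), giving p = 8/25.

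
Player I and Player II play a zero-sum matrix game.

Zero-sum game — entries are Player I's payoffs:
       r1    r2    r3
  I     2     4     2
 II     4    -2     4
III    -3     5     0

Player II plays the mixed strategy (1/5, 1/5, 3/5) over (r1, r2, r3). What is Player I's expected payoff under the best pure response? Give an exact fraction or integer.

14/5

I: (2)·(1/5) + (4)·(1/5) + (2)·(3/5) = 12/5.
II: (4)·(1/5) + (-2)·(1/5) + (4)·(3/5) = 14/5.
III: (-3)·(1/5) + (5)·(1/5) + (0)·(3/5) = 2/5.
The best pure response is II with expected payoff 14/5.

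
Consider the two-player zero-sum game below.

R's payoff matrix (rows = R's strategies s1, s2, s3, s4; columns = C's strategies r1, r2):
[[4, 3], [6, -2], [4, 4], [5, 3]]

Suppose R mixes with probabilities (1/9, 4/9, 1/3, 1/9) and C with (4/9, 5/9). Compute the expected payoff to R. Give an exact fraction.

Against (4/9, 5/9), each row's expected payoff is s1: 31/9; s2: 14/9; s3: 4; s4: 35/9.
Taking the (1/9, 4/9, 1/3, 1/9)-weighted average: (1/9)·(31/9) + (4/9)·(14/9) + (1/3)·(4) + (1/9)·(35/9) = 230/81.

230/81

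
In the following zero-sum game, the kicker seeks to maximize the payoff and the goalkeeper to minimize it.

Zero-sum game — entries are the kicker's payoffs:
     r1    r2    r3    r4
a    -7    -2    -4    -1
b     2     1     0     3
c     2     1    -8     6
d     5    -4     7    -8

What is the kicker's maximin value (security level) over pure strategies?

0

The worst-case payoff for each row is a: -7, b: 0, c: -8, d: -8.
The best of these is 0.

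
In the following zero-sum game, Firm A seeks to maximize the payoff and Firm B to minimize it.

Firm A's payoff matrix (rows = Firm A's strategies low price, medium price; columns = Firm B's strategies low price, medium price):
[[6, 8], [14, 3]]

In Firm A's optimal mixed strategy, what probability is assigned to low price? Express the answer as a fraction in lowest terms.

Row minima are 6 and 3, so Firm A's maximin is 6; column maxima are 14 and 8, so Firm B's minimax is 8. These differ, so the equilibrium is in mixed strategies.
Let Firm A play low price with probability p. Firm B is indifferent when 6p + 14(1−p) = 8p + 3(1−p), giving p = 11/13.

11/13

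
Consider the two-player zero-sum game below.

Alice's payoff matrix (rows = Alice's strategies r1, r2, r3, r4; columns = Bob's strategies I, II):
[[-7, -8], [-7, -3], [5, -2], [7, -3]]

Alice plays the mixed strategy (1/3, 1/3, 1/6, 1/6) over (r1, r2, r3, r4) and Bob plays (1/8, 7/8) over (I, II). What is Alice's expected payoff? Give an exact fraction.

-205/48

Against (1/8, 7/8), each row's expected payoff is r1: -63/8; r2: -7/2; r3: -9/8; r4: -7/4.
Taking the (1/3, 1/3, 1/6, 1/6)-weighted average: (1/3)·(-63/8) + (1/3)·(-7/2) + (1/6)·(-9/8) + (1/6)·(-7/4) = -205/48.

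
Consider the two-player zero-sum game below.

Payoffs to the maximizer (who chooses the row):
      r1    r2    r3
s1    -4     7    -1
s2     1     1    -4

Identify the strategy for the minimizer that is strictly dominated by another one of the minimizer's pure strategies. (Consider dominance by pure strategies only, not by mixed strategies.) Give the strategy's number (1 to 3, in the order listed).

The minimizer prefers columns that give the maximizer less. Compare r2 with r3: -1 < 7, -4 < 1.
So r3 strictly dominates r2 for the minimizer; r2 is strictly dominated.

2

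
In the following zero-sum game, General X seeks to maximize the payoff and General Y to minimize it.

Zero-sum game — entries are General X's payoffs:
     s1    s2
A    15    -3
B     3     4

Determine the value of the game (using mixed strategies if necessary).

69/19

Row minima are -3 and 3, so General X's maximin is 3; column maxima are 15 and 4, so General Y's minimax is 4. These differ, so the equilibrium is in mixed strategies.
Let General X play A with probability p. General Y is indifferent when 15p + 3(1−p) = −3p + 4(1−p), giving p = 1/19.
Let General Y play s1 with probability q. General X is indifferent when 15q − 3(1−q) = 3q + 4(1−q), giving q = 7/19.
The value is 15·(7/19) + (-3)·(12/19) = 69/19.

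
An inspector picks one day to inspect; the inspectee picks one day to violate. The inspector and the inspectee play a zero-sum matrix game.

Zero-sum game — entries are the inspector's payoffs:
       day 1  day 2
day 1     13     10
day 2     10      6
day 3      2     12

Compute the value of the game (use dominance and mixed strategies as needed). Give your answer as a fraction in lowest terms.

136/13

Row day 2 is strictly dominated by row day 1, so the inspector never plays it.
The remaining 2×2 game on (day 1, day 3) × (day 1, day 2) has no saddle point. Let the inspector play day 1 with probability p; indifference gives 13p + 2(1−p) = 10p + 12(1−p), so p = 10/13.
Similarly the inspectee's optimal q on day 1 is 2/13, and the value is 13·(2/13) + (10)·(11/13) = 136/13.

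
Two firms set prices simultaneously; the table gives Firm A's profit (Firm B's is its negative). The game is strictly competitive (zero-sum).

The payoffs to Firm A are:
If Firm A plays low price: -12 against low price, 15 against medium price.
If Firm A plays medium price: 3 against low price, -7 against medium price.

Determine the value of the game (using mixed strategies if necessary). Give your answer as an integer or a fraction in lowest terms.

-39/37

Row minima are -12 and -7, so Firm A's maximin is -7; column maxima are 3 and 15, so Firm B's minimax is 3. These differ, so the equilibrium is in mixed strategies.
Let Firm A play low price with probability p. Firm B is indifferent when −12p + 3(1−p) = 15p − 7(1−p), giving p = 10/37.
Let Firm B play low price with probability q. Firm A is indifferent when −12q + 15(1−q) = 3q − 7(1−q), giving q = 22/37.
The value is -12·(22/37) + (15)·(15/37) = -39/37.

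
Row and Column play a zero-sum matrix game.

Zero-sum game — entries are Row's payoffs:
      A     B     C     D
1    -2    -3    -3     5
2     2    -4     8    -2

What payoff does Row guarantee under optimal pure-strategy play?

-3

Row minima: -3, -4 → Row's maximin is -3.
Column maxima: 2, -3, 8, 5 → Column's minimax is -3.
They coincide at (1, B), so the value is -3.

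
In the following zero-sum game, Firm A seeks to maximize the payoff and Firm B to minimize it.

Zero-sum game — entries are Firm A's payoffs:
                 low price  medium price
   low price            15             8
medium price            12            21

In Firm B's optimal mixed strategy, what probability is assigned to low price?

13/16

Row minima are 8 and 12, so Firm A's maximin is 12; column maxima are 15 and 21, so Firm B's minimax is 15. These differ, so the equilibrium is in mixed strategies.
Let Firm B play low price with probability q. Firm A is indifferent when 15q + 8(1−q) = 12q + 21(1−q), giving q = 13/16.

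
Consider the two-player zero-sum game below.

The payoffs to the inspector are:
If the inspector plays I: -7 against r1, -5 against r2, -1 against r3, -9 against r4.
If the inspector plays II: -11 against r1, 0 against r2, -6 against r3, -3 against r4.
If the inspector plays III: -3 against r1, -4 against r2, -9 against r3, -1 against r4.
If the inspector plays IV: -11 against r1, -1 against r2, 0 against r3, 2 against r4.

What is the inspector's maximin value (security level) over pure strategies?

-9

The worst-case payoff for each row is I: -9, II: -11, III: -9, IV: -11.
The best of these is -9.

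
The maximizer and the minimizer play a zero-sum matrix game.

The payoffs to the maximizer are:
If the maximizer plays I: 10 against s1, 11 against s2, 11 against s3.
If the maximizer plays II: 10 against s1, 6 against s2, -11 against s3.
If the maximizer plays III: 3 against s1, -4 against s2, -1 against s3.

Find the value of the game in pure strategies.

10

Row minima: 10, -11, -4 → the maximizer's maximin is 10.
Column maxima: 10, 11, 11 → the minimizer's minimax is 10.
They coincide at (I, s1), so the value is 10.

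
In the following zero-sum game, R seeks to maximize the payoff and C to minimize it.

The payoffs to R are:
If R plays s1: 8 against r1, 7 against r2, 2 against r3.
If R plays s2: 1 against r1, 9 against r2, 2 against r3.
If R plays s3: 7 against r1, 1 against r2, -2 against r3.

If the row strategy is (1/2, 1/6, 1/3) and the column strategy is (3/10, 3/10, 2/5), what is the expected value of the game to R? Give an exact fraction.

229/60

Against (3/10, 3/10, 2/5), each row's expected payoff is s1: 53/10; s2: 19/5; s3: 8/5.
Taking the (1/2, 1/6, 1/3)-weighted average: (1/2)·(53/10) + (1/6)·(19/5) + (1/3)·(8/5) = 229/60.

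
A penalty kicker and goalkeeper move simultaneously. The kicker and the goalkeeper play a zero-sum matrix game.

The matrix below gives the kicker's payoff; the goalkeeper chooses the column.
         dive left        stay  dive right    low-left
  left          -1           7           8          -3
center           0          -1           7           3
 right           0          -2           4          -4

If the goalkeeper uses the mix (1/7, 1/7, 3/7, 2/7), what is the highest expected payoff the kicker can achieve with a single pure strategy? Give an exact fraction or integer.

26/7

left: (-1)·(1/7) + (7)·(1/7) + (8)·(3/7) + (-3)·(2/7) = 24/7.
center: (0)·(1/7) + (-1)·(1/7) + (7)·(3/7) + (3)·(2/7) = 26/7.
right: (0)·(1/7) + (-2)·(1/7) + (4)·(3/7) + (-4)·(2/7) = 2/7.
The best pure response is center with expected payoff 26/7.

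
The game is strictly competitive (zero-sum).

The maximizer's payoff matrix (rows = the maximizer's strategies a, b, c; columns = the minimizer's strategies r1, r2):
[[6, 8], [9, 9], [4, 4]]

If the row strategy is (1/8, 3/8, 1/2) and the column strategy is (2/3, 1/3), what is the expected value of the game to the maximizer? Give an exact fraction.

149/24

Against (2/3, 1/3), each row's expected payoff is a: 20/3; b: 9; c: 4.
Taking the (1/8, 3/8, 1/2)-weighted average: (1/8)·(20/3) + (3/8)·(9) + (1/2)·(4) = 149/24.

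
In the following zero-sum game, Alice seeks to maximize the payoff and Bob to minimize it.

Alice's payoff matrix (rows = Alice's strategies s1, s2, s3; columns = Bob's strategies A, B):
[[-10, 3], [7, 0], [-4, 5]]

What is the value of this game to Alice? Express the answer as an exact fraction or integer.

Row s1 is strictly dominated by row s3, so Alice never plays it.
The remaining 2×2 game on (s2, s3) × (A, B) has no saddle point. Let Alice play s2 with probability p; indifference gives 7p − 4(1−p) = 5(1−p), so p = 9/16.
Similarly Bob's optimal q on A is 5/16, and the value is 7·(5/16) + (0)·(11/16) = 35/16.

35/16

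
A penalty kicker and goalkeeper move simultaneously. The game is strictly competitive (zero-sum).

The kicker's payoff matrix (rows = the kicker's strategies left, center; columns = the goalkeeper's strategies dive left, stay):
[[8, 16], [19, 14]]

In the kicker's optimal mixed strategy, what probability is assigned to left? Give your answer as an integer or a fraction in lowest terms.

Row minima are 8 and 14, so the kicker's maximin is 14; column maxima are 19 and 16, so the goalkeeper's minimax is 16. These differ, so the equilibrium is in mixed strategies.
Let the kicker play left with probability p. The goalkeeper is indifferent when 8p + 19(1−p) = 16p + 14(1−p), giving p = 5/13.

5/13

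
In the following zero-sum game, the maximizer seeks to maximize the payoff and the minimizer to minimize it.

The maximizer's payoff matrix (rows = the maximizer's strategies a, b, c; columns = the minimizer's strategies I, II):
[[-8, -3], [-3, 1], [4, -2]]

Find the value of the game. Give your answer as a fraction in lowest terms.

-1/5

Row a is strictly dominated by row b, so the maximizer never plays it.
The remaining 2×2 game on (b, c) × (I, II) has no saddle point. Let the maximizer play b with probability p; indifference gives −3p + 4(1−p) = p − 2(1−p), so p = 3/5.
Similarly the minimizer's optimal q on I is 3/10, and the value is -3·(3/10) + (1)·(7/10) = -1/5.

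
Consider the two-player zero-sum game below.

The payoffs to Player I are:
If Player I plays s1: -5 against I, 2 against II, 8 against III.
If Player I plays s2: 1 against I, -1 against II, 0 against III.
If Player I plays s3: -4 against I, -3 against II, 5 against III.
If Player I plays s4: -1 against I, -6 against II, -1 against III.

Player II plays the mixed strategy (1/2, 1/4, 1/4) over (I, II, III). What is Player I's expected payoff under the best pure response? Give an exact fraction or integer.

1/4

s1: (-5)·(1/2) + (2)·(1/4) + (8)·(1/4) = 0.
s2: (1)·(1/2) + (-1)·(1/4) + (0)·(1/4) = 1/4.
s3: (-4)·(1/2) + (-3)·(1/4) + (5)·(1/4) = -3/2.
s4: (-1)·(1/2) + (-6)·(1/4) + (-1)·(1/4) = -9/4.
The best pure response is s2 with expected payoff 1/4.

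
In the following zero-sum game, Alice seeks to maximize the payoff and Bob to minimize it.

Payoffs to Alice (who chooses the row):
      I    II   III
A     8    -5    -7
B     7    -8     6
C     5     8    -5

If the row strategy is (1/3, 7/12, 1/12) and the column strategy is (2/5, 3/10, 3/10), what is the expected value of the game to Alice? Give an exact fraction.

Against (2/5, 3/10, 3/10), each row's expected payoff is A: -2/5; B: 11/5; C: 29/10.
Taking the (1/3, 7/12, 1/12)-weighted average: (1/3)·(-2/5) + (7/12)·(11/5) + (1/12)·(29/10) = 167/120.

167/120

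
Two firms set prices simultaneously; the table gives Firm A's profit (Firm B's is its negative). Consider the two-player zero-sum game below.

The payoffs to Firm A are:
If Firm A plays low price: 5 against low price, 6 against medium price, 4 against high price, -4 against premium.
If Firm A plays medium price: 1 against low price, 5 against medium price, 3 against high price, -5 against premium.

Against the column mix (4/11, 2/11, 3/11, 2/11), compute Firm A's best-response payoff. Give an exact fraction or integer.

36/11

low price: (5)·(4/11) + (6)·(2/11) + (4)·(3/11) + (-4)·(2/11) = 36/11.
medium price: (1)·(4/11) + (5)·(2/11) + (3)·(3/11) + (-5)·(2/11) = 13/11.
The best pure response is low price with expected payoff 36/11.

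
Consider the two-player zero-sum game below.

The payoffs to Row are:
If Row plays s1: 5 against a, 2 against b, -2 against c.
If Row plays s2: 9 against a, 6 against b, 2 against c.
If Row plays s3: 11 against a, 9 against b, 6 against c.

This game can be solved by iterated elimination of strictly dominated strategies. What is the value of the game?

Row s1 is strictly dominated by row s2 (9>5, 6>2, 2>-2); eliminate s1.
Column b is strictly dominated by c for Column (2<6, 6<9); eliminate b.
Row s2 is strictly dominated by row s3 (11>9, 6>2); eliminate s2.
Column a is strictly dominated by c for Column (6<11); eliminate a.
Only (s3, c) remains, with payoff 6.

6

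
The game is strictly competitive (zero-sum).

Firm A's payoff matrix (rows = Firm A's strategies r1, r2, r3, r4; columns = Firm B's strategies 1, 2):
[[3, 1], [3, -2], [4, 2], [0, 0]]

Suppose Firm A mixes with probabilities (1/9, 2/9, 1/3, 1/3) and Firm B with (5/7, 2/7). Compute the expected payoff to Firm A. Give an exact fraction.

Against (5/7, 2/7), each row's expected payoff is r1: 17/7; r2: 11/7; r3: 24/7; r4: 0.
Taking the (1/9, 2/9, 1/3, 1/3)-weighted average: (1/9)·(17/7) + (2/9)·(11/7) + (1/3)·(24/7) + (1/3)·(0) = 37/21.

37/21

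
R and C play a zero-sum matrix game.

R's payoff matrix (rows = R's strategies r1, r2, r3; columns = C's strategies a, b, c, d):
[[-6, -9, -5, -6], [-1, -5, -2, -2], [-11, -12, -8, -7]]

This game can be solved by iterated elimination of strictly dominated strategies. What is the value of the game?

Row r1 is strictly dominated by row r2 (-1>-6, -5>-9, -2>-5, -2>-6); eliminate r1.
Column d is strictly dominated by b for C (-5<-2, -12<-7); eliminate d.
Column c is strictly dominated by b for C (-5<-2, -12<-8); eliminate c.
Row r3 is strictly dominated by row r2 (-1>-11, -5>-12); eliminate r3.
Column a is strictly dominated by b for C (-5<-1); eliminate a.
Only (r2, b) remains, with payoff -5.

-5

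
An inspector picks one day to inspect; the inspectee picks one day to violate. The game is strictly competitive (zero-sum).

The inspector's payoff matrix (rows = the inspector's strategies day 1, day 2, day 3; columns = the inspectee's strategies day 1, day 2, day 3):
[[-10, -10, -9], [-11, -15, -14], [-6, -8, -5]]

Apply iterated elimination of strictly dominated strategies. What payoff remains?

Row day 2 is strictly dominated by row day 1 (-10>-11, -10>-15, -9>-14); eliminate day 2.
Row day 1 is strictly dominated by row day 3 (-6>-10, -8>-10, -5>-9); eliminate day 1.
Column day 1 is strictly dominated by day 2 for the inspectee (-8<-6); eliminate day 1.
Column day 3 is strictly dominated by day 2 for the inspectee (-8<-5); eliminate day 3.
Only (day 3, day 2) remains, with payoff -8.

-8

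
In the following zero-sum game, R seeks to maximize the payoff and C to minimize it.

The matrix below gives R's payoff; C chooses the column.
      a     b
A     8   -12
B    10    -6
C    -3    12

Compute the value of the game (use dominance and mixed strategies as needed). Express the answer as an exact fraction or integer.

Row A is strictly dominated by row B, so R never plays it.
The remaining 2×2 game on (B, C) × (a, b) has no saddle point. Let R play B with probability p; indifference gives 10p − 3(1−p) = −6p + 12(1−p), so p = 15/31.
Similarly C's optimal q on a is 18/31, and the value is 10·(18/31) + (-6)·(13/31) = 102/31.

102/31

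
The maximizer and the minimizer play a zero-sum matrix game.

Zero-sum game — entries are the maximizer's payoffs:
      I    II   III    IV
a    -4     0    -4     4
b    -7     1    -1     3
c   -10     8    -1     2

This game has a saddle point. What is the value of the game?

-4

Row minima: -4, -7, -10 → the maximizer's maximin is -4.
Column maxima: -4, 8, -1, 4 → the minimizer's minimax is -4.
They coincide at (a, I), so the value is -4.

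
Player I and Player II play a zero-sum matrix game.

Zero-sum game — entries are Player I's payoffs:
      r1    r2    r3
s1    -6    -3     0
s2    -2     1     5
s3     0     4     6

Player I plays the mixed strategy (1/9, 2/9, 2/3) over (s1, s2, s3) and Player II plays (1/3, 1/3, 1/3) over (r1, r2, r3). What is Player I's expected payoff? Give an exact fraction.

Against (1/3, 1/3, 1/3), each row's expected payoff is s1: -3; s2: 4/3; s3: 10/3.
Taking the (1/9, 2/9, 2/3)-weighted average: (1/9)·(-3) + (2/9)·(4/3) + (2/3)·(10/3) = 59/27.

59/27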